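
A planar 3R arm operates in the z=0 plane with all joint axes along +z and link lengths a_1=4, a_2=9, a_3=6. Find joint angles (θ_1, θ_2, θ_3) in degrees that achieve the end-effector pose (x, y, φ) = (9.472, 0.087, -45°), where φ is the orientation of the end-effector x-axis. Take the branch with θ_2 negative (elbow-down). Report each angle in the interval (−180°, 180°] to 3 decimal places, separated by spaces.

149.996 -134.996 -60.000

wrist centre = target − a_3·(cos φ, sin φ) = (5.2294, 4.3296)
cos θ_2 = (46.0920−4²−9²)/(2·4·9) = -0.7071; θ_2 = -134.9959° (elbow-down)
β = atan2(4.3296,5.2294) = 39.6230°; ψ = atan2(-6.3644,-2.3635) = -110.3731°
θ_1 = β − ψ = 149.9961°
θ_3 = φ − θ_1 − θ_2 = -60.0002° (wrapped to (-180°,180°])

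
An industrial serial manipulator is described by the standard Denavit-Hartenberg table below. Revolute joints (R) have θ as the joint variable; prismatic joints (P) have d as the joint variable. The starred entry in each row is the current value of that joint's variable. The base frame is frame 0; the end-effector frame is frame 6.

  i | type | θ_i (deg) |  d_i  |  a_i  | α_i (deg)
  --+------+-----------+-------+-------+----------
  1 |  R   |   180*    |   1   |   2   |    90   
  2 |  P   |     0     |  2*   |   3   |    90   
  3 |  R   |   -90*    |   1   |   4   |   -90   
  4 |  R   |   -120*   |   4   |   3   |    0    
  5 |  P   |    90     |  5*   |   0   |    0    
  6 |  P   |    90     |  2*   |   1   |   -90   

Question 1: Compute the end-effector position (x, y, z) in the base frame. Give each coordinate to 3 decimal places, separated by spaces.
after link 1: o_1 = (-2.0000, 0.0000, 1.0000)
after link 2: o_2 = (-5.0000, 2.0000, 1.0000)
after link 3: o_3 = (-5.0000, -2.0000, -0.0000)
after link 4: o_4 = (-9.0000, -0.5000, -2.5981)
after link 5: o_5 = (-14.0000, -0.5000, -2.5981)
after link 6: o_6 = (-16.0000, -1.0000, -1.7321)

-16.000 -1.000 -1.732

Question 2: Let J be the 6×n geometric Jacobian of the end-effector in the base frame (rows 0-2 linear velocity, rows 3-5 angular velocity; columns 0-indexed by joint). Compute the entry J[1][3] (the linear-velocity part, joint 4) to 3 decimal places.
axis z_3 = (-1.0000,0.0000,-0.0000); lever o_n−o_3 = (-11.0000,1.0000,-1.7321)
cross product → J_v[:, 3] = (-0.0000,-1.7321,-1.0000)
J_ω[:, 3] = z_3
entry J[1][3] = -1.7321

-1.732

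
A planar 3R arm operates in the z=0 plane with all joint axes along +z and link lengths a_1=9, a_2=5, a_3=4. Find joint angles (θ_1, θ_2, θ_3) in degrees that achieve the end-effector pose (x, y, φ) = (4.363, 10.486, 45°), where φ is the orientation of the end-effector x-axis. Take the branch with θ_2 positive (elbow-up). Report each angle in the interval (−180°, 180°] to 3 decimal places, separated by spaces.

44.997 120.005 -120.002

wrist centre = target − a_3·(cos φ, sin φ) = (1.5346, 7.6576)
cos θ_2 = (60.9933−9²−5²)/(2·9·5) = -0.5001; θ_2 = 120.0049° (elbow-up)
β = atan2(7.6576,1.5346) = 78.6681°; ψ = atan2(4.3299,6.4996) = 33.6707°
θ_1 = β − ψ = 44.9974°
θ_3 = φ − θ_1 − θ_2 = -120.0023° (wrapped to (-180°,180°])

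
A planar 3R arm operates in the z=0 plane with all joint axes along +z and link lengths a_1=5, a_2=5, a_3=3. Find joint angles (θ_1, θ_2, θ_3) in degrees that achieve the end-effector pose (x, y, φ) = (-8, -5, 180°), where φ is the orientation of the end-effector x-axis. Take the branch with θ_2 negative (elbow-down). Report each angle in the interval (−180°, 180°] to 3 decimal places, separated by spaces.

-90.000 -90.000 0.000

wrist centre = target − a_3·(cos φ, sin φ) = (-5.0000, -5.0000)
cos θ_2 = (50.0000−5²−5²)/(2·5·5) = 0.0000; θ_2 = -90.0000° (elbow-down)
β = atan2(-5.0000,-5.0000) = -135.0000°; ψ = atan2(-5.0000,5.0000) = -45.0000°
θ_1 = β − ψ = -90.0000°
θ_3 = φ − θ_1 − θ_2 = 0.0000° (wrapped to (-180°,180°])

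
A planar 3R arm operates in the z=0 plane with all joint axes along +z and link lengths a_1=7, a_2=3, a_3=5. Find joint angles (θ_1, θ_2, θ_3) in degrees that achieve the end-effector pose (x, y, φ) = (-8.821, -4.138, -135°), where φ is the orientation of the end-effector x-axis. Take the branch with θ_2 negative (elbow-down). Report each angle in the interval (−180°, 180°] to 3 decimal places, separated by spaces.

wrist centre = target − a_3·(cos φ, sin φ) = (-5.2855, -0.6025)
cos θ_2 = (28.2991−7²−3²)/(2·7·3) = -0.7072; θ_2 = -135.0046° (elbow-down)
β = atan2(-0.6025,-5.2855) = -173.4972°; ψ = atan2(-2.1211,4.8785) = -23.4991°
θ_1 = β − ψ = -149.9980°
θ_3 = φ − θ_1 − θ_2 = 150.0027° (wrapped to (-180°,180°])

-149.998 -135.005 150.003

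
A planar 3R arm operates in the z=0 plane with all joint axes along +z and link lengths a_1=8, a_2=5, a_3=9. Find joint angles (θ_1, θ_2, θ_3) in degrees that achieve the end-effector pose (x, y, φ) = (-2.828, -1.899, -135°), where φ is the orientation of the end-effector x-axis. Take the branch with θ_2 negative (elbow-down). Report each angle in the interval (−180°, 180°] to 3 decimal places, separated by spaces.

90.000 -134.992 -90.008

wrist centre = target − a_3·(cos φ, sin φ) = (3.5360, 4.4650)
cos θ_2 = (32.4389−8²−5²)/(2·8·5) = -0.7070; θ_2 = -134.9925° (elbow-down)
β = atan2(4.4650,3.5360) = 51.6230°; ψ = atan2(-3.5360,4.4649) = -38.3774°
θ_1 = β − ψ = 90.0005°
θ_3 = φ − θ_1 − θ_2 = -90.0080° (wrapped to (-180°,180°])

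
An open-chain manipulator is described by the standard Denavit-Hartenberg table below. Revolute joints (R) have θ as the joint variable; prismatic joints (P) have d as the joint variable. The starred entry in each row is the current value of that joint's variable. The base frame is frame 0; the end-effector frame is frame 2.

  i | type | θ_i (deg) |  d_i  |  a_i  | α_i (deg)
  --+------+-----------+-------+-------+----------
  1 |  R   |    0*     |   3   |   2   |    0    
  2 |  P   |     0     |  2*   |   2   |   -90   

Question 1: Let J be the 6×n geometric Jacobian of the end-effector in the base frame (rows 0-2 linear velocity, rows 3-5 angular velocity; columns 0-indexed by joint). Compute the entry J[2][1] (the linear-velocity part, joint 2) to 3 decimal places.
1.000

prismatic axis z_1 = (0.0000,0.0000,1.0000)
J_v[:, 1] = z_1; J_ω[:, 1] = (0,0,0)
entry J[2][1] = 1.0000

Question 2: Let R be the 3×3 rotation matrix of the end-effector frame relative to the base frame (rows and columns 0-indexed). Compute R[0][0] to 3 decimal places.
1.000

End-effector x-axis (col 0 of R) = (1.0000,0.0000,0.0000)
R[0][0] = 1.0000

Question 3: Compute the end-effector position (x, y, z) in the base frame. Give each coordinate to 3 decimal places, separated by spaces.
after link 1: o_1 = (2.0000, 0.0000, 3.0000)
after link 2: o_2 = (4.0000, 0.0000, 5.0000)

4.000 0.000 5.000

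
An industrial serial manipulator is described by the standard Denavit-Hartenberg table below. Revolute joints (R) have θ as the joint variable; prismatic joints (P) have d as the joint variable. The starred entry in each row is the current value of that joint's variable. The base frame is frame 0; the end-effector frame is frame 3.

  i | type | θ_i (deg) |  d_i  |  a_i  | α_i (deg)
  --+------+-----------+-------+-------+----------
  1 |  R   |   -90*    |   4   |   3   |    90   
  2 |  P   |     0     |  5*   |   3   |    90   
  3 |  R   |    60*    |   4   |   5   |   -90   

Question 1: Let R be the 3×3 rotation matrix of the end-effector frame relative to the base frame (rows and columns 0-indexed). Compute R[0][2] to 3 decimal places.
End-effector z-axis (col 2 of R) = (-0.5000,0.8660,0.0000)
R[0][2] = -0.5000

-0.500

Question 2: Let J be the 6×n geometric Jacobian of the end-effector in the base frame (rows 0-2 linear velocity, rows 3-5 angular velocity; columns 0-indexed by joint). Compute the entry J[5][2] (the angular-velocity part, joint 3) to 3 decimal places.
axis z_2 = (-0.0000,-0.0000,-1.0000); lever o_n−o_2 = (-4.3301,-2.5000,-4.0000)
cross product → J_v[:, 2] = (-2.5000,4.3301,0.0000)
J_ω[:, 2] = z_2
entry J[5][2] = -1.0000

-1.000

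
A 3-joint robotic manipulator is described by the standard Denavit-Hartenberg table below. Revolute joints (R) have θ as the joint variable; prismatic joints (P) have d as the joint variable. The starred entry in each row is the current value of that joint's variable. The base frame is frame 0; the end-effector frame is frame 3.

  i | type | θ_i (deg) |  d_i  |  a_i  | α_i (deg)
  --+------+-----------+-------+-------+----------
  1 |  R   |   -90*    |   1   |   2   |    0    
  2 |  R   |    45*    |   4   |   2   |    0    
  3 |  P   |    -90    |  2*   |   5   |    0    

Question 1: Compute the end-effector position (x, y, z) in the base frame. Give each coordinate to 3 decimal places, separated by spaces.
-2.121 -6.950 7.000

after link 1: o_1 = (0.0000, -2.0000, 1.0000)
after link 2: o_2 = (1.4142, -3.4142, 5.0000)
after link 3: o_3 = (-2.1213, -6.9497, 7.0000)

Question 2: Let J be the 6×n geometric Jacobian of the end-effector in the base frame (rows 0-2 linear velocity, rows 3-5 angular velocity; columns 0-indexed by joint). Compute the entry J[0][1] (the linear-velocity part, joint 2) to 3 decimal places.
axis z_1 = (0.0000,0.0000,1.0000); lever o_n−o_1 = (-2.1213,-4.9497,6.0000)
cross product → J_v[:, 1] = (4.9497,-2.1213,0.0000)
J_ω[:, 1] = z_1
entry J[0][1] = 4.9497

4.950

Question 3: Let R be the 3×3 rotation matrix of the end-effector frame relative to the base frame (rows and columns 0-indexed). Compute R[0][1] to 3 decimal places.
0.707

End-effector y-axis (col 1 of R) = (0.7071,-0.7071,0.0000)
R[0][1] = 0.7071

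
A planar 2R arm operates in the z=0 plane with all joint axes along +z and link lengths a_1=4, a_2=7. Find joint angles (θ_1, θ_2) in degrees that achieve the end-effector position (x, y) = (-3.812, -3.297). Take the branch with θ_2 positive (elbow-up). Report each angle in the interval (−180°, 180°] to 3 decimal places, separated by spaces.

cos θ_2 = (25.4016−4²−7²)/(2·4·7) = -0.7071; θ_2 = 135.0007° (elbow-up)
β = atan2(-3.2970,-3.8120) = -139.1435°; ψ = atan2(4.9497,-0.9498) = 100.8626°
θ_1 = β − ψ = -240.0060°

119.994 135.001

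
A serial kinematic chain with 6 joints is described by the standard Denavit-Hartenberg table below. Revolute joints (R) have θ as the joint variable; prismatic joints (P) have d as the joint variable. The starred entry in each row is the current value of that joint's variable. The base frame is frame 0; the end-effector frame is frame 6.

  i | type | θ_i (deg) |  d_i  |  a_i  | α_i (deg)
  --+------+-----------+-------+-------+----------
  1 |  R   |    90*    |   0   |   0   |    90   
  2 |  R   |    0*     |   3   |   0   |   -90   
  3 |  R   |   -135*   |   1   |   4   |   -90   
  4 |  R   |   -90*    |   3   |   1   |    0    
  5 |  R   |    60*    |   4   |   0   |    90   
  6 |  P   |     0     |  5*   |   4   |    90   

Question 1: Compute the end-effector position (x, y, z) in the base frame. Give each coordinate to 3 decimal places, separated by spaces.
after link 1: o_1 = (0.0000, 0.0000, 0.0000)
after link 2: o_2 = (3.0000, -0.0000, 0.0000)
after link 3: o_3 = (5.8284, -2.8284, 1.0000)
after link 4: o_4 = (7.9497, -0.7071, 2.0000)
after link 5: o_5 = (10.7782, 2.1213, 2.0000)
after link 6: o_6 = (11.4599, 1.4396, 8.3301)

11.460 1.440 8.330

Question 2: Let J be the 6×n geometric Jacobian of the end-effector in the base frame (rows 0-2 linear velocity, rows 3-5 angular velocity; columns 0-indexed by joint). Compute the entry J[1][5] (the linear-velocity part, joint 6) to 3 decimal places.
0.354

prismatic axis z_5 = (-0.3536,0.3536,0.8660)
J_v[:, 5] = z_5; J_ω[:, 5] = (0,0,0)
entry J[1][5] = 0.3536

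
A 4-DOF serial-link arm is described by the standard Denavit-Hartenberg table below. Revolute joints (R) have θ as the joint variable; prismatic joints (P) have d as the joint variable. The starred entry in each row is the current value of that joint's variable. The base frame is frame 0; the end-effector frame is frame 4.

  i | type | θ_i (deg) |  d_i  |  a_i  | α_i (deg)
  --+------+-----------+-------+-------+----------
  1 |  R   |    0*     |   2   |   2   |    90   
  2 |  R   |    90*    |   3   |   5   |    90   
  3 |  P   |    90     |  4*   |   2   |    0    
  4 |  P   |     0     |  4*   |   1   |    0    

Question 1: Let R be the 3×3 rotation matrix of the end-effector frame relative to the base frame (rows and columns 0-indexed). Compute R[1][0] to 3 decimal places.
-1.000

End-effector x-axis (col 0 of R) = (-0.0000,-1.0000,0.0000)
R[1][0] = -1.0000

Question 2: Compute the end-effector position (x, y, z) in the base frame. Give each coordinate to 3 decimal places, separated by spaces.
10.000 -6.000 7.000

after link 1: o_1 = (2.0000, 0.0000, 2.0000)
after link 2: o_2 = (2.0000, -3.0000, 7.0000)
after link 3: o_3 = (6.0000, -5.0000, 7.0000)
after link 4: o_4 = (10.0000, -6.0000, 7.0000)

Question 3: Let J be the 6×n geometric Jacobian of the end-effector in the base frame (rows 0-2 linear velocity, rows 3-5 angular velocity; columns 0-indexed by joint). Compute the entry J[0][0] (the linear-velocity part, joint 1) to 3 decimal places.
6.000

axis z_0 = ẑ; lever o_n−o_0 = (10.0000,-6.0000,7.0000)
cross product → J_v[:, 0] = (6.0000,10.0000,-0.0000)
J_ω[:, 0] = z_0
entry J[0][0] = 6.0000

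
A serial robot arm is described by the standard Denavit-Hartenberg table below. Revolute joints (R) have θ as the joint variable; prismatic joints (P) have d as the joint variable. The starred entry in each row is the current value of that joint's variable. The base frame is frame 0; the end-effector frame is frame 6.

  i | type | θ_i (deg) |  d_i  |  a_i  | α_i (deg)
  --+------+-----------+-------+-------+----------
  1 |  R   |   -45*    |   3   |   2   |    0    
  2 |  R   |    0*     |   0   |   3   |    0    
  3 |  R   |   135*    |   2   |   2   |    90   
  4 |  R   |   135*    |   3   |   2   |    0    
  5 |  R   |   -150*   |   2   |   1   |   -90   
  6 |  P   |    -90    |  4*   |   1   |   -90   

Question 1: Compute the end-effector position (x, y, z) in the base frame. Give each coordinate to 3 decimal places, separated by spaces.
9.536 -0.949 10.019

after link 1: o_1 = (1.4142, -1.4142, 3.0000)
after link 2: o_2 = (3.5355, -3.5355, 3.0000)
after link 3: o_3 = (3.5355, -1.5355, 5.0000)
after link 4: o_4 = (6.5355, -2.9497, 6.4142)
after link 5: o_5 = (8.5355, -1.9838, 6.1554)
after link 6: o_6 = (9.5355, -0.9485, 10.0191)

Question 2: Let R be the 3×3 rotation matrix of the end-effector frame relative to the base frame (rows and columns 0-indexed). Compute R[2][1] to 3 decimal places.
-0.966

End-effector y-axis (col 1 of R) = (-0.0000,-0.2588,-0.9659)
R[2][1] = -0.9659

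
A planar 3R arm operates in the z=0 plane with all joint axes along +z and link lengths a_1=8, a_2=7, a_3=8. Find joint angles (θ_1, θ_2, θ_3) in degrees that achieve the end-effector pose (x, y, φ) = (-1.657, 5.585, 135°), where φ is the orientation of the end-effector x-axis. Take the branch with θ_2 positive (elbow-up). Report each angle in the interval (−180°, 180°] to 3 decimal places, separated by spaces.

wrist centre = target − a_3·(cos φ, sin φ) = (3.9999, -0.0719)
cos θ_2 = (16.0040−8²−7²)/(2·8·7) = -0.8660; θ_2 = 150.0012° (elbow-up)
β = atan2(-0.0719,3.9999) = -1.0292°; ψ = atan2(3.4999,1.9377) = 61.0283°
θ_1 = β − ψ = -62.0575°
θ_3 = φ − θ_1 − θ_2 = 47.0563° (wrapped to (-180°,180°])

-62.058 150.001 47.056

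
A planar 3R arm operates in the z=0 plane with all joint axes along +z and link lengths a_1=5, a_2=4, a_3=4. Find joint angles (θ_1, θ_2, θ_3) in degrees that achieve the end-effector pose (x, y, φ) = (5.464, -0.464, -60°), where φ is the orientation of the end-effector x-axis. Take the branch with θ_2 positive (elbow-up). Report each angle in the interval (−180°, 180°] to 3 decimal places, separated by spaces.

wrist centre = target − a_3·(cos φ, sin φ) = (3.4640, 3.0001)
cos θ_2 = (20.9999−5²−4²)/(2·5·4) = -0.5000; θ_2 = 120.0002° (elbow-up)
β = atan2(3.0001,3.4640) = 40.8952°; ψ = atan2(3.4641,3.0000) = 49.1066°
θ_1 = β − ψ = -8.2115°
θ_3 = φ − θ_1 − θ_2 = -171.7887° (wrapped to (-180°,180°])

-8.211 120.000 -171.789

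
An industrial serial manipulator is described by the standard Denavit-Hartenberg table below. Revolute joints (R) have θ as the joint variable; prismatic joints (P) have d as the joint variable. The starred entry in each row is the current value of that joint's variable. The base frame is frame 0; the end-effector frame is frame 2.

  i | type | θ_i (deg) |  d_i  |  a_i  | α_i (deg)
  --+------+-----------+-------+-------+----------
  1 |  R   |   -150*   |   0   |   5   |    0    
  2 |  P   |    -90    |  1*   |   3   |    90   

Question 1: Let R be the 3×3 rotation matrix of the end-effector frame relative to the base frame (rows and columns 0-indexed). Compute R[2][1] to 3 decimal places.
1.000

End-effector y-axis (col 1 of R) = (-0.0000,-0.0000,1.0000)
R[2][1] = 1.0000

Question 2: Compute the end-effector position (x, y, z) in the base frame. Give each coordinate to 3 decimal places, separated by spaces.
-5.830 0.098 1.000

after link 1: o_1 = (-4.3301, -2.5000, 0.0000)
after link 2: o_2 = (-5.8301, 0.0981, 1.0000)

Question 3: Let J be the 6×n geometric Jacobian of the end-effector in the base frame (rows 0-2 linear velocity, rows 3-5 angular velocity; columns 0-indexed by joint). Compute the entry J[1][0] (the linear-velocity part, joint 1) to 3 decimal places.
-5.830

axis z_0 = ẑ; lever o_n−o_0 = (-5.8301,0.0981,1.0000)
cross product → J_v[:, 0] = (-0.0981,-5.8301,0.0000)
J_ω[:, 0] = z_0
entry J[1][0] = -5.8301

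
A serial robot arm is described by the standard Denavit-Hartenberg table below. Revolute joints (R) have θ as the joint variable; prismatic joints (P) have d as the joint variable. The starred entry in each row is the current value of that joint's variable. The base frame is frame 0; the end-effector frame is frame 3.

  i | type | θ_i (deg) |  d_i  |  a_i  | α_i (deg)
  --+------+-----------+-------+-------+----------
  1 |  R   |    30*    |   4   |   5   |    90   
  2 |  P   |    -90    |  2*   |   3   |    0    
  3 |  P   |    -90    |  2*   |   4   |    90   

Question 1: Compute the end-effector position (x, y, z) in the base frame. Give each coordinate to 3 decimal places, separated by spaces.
2.866 -2.964 1.000

after link 1: o_1 = (4.3301, 2.5000, 4.0000)
after link 2: o_2 = (5.3301, 0.7679, 1.0000)
after link 3: o_3 = (2.8660, -2.9641, 1.0000)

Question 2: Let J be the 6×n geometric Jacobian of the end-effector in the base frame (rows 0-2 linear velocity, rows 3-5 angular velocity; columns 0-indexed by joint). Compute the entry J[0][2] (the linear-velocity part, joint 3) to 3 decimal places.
prismatic axis z_2 = (0.5000,-0.8660,0.0000)
J_v[:, 2] = z_2; J_ω[:, 2] = (0,0,0)
entry J[0][2] = 0.5000

0.500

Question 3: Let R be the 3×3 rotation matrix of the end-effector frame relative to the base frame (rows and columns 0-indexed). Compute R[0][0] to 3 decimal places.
End-effector x-axis (col 0 of R) = (-0.8660,-0.5000,-0.0000)
R[0][0] = -0.8660

-0.866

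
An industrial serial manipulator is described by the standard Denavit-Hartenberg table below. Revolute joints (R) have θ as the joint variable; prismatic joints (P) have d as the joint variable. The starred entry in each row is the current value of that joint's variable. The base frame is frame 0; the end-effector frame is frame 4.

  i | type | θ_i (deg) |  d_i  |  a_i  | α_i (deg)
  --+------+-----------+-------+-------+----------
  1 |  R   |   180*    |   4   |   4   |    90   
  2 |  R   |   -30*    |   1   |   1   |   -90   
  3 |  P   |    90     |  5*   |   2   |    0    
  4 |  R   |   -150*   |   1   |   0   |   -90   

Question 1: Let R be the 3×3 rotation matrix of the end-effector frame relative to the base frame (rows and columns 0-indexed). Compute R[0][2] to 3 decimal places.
End-effector z-axis (col 2 of R) = (-0.7500,-0.5000,-0.4330)
R[0][2] = -0.7500

-0.750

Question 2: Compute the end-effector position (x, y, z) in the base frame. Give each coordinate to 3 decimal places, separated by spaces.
after link 1: o_1 = (-4.0000, 0.0000, 4.0000)
after link 2: o_2 = (-4.8660, 1.0000, 3.5000)
after link 3: o_3 = (-7.3660, -1.0000, 7.8301)
after link 4: o_4 = (-7.8660, -1.0000, 8.6962)

-7.866 -1.000 8.696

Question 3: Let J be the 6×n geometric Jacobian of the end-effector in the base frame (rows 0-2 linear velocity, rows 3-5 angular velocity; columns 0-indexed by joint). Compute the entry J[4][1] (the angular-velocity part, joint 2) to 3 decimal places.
axis z_1 = (0.0000,1.0000,0.0000); lever o_n−o_1 = (-3.8660,-1.0000,4.6962)
cross product → J_v[:, 1] = (4.6962,-0.0000,3.8660)
J_ω[:, 1] = z_1
entry J[4][1] = 1.0000

1.000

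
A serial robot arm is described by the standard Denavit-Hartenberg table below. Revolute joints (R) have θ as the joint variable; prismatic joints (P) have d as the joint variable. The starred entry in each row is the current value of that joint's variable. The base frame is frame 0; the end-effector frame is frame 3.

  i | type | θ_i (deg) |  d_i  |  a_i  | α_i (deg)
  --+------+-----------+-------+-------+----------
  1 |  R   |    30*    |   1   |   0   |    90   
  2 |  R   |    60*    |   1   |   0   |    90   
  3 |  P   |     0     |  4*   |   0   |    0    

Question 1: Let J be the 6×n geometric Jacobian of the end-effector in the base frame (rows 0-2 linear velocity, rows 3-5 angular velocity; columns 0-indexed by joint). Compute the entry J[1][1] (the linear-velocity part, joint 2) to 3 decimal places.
1.000

axis z_1 = (0.5000,-0.8660,0.0000); lever o_n−o_1 = (3.5000,0.8660,-2.0000)
cross product → J_v[:, 1] = (1.7321,1.0000,3.4641)
J_ω[:, 1] = z_1
entry J[1][1] = 1.0000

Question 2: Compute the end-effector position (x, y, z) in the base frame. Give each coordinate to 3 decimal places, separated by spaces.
3.500 0.866 -1.000

after link 1: o_1 = (0.0000, 0.0000, 1.0000)
after link 2: o_2 = (0.5000, -0.8660, 1.0000)
after link 3: o_3 = (3.5000, 0.8660, -1.0000)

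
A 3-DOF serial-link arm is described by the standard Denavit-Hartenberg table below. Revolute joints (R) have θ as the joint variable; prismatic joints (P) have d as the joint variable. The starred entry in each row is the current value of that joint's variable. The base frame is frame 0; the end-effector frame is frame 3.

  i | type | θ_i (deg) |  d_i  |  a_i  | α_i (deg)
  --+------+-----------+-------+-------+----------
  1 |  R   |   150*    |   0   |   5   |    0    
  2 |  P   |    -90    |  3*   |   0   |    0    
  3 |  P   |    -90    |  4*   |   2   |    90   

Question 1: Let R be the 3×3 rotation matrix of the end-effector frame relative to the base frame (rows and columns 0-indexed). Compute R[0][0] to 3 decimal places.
End-effector x-axis (col 0 of R) = (0.8660,-0.5000,0.0000)
R[0][0] = 0.8660

0.866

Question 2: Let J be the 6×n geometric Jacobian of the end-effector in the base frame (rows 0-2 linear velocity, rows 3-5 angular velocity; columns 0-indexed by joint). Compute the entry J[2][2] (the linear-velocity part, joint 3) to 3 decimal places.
1.000

prismatic axis z_2 = (0.0000,0.0000,1.0000)
J_v[:, 2] = z_2; J_ω[:, 2] = (0,0,0)
entry J[2][2] = 1.0000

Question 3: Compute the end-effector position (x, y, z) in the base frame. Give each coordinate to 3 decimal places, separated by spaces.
-2.598 1.500 7.000

after link 1: o_1 = (-4.3301, 2.5000, 0.0000)
after link 2: o_2 = (-4.3301, 2.5000, 3.0000)
after link 3: o_3 = (-2.5981, 1.5000, 7.0000)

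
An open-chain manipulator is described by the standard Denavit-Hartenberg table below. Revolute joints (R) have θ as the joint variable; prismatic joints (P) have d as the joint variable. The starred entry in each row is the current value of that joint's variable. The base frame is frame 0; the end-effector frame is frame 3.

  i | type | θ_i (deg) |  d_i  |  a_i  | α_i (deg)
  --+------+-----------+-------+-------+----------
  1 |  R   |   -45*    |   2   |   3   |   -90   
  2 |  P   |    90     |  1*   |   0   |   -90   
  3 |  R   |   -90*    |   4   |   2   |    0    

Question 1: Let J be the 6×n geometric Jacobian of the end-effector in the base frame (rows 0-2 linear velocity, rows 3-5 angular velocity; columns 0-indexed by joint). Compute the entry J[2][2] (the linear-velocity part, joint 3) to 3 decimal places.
axis z_2 = (-0.7071,0.7071,-0.0000); lever o_n−o_2 = (-1.4142,4.2426,-0.0000)
cross product → J_v[:, 2] = (0.0000,-0.0000,-2.0000)
J_ω[:, 2] = z_2
entry J[2][2] = -2.0000

-2.000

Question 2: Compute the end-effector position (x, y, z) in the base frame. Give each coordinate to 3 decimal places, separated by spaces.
1.414 2.828 2.000

after link 1: o_1 = (2.1213, -2.1213, 2.0000)
after link 2: o_2 = (2.8284, -1.4142, 2.0000)
after link 3: o_3 = (1.4142, 2.8284, 2.0000)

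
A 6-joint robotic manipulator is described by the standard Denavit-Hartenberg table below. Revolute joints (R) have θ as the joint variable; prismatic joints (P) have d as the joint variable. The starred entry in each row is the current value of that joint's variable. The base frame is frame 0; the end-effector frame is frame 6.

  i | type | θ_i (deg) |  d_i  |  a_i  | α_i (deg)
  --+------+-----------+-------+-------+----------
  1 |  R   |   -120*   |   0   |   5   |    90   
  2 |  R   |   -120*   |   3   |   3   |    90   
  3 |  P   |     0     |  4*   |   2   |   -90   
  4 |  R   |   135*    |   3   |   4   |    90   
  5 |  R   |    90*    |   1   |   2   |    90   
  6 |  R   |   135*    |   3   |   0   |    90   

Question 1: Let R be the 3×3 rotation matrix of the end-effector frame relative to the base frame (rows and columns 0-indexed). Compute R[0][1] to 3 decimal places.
-0.483

End-effector y-axis (col 1 of R) = (-0.4830,-0.8365,0.2588)
R[0][1] = -0.4830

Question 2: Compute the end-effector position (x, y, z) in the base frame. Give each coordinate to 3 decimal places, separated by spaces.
-9.956 -1.245 -1.484

after link 1: o_1 = (-2.5000, -4.3301, 0.0000)
after link 2: o_2 = (-4.3481, -1.5311, -2.5981)
after link 3: o_3 = (-2.1160, 2.3349, -2.3301)
after link 4: o_4 = (-6.6460, 0.4889, -1.2949)
after link 5: o_5 = (-8.5074, 1.2647, -2.2608)
after link 6: o_6 = (-9.9563, -1.2448, -1.4843)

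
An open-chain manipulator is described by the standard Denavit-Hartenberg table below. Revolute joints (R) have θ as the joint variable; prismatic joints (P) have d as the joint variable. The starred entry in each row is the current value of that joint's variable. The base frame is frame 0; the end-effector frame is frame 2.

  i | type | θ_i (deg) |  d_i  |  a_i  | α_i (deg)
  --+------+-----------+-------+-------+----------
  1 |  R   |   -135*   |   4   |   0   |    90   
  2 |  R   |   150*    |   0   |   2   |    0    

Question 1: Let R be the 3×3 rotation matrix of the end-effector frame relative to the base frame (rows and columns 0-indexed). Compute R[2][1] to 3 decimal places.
End-effector y-axis (col 1 of R) = (0.3536,0.3536,-0.8660)
R[2][1] = -0.8660

-0.866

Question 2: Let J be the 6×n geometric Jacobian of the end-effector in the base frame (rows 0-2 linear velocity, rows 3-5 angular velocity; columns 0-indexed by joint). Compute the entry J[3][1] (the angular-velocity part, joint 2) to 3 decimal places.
-0.707

axis z_1 = (-0.7071,0.7071,0.0000); lever o_n−o_1 = (1.2247,1.2247,1.0000)
cross product → J_v[:, 1] = (0.7071,0.7071,-1.7321)
J_ω[:, 1] = z_1
entry J[3][1] = -0.7071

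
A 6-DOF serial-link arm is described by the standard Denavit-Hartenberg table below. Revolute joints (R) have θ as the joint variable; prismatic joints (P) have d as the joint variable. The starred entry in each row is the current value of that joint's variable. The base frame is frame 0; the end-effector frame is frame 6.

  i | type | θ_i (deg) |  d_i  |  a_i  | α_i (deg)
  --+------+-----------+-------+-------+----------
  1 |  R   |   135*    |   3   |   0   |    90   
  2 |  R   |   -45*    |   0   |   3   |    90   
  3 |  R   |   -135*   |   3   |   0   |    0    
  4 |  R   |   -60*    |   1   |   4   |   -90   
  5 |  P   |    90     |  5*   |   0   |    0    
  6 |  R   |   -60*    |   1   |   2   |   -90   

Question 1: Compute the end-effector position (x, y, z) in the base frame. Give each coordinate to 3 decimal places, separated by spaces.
0.496 -6.594 3.770

after link 1: o_1 = (0.0000, 0.0000, 3.0000)
after link 2: o_2 = (-1.5000, 1.5000, 0.8787)
after link 3: o_3 = (-0.0000, 0.0000, -1.2426)
after link 4: o_4 = (3.1639, -1.6998, 0.7823)
after link 5: o_5 = (0.3959, -5.7619, 1.6974)
after link 6: o_6 = (0.4958, -6.5939, 3.7705)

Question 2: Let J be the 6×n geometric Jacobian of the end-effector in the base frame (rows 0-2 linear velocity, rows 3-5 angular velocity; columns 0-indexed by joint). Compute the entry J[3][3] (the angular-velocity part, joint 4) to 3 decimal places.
axis z_3 = (0.5000,-0.5000,-0.7071); lever o_n−o_3 = (0.4958,-6.5939,5.0131)
cross product → J_v[:, 3] = (-7.1691,-2.8571,-3.0490)
J_ω[:, 3] = z_3
entry J[3][3] = 0.5000

0.500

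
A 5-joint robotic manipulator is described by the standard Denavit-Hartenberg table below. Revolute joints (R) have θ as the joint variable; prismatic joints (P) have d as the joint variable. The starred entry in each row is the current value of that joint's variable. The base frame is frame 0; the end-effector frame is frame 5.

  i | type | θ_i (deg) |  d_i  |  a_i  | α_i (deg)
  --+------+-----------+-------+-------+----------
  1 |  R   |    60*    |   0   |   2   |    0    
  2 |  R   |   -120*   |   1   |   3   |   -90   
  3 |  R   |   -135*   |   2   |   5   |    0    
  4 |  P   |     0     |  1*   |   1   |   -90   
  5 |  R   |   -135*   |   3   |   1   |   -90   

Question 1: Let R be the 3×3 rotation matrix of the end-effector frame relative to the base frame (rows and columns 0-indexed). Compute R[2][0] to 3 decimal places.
End-effector x-axis (col 0 of R) = (0.8624,-0.0795,-0.5000)
R[2][0] = -0.5000

-0.500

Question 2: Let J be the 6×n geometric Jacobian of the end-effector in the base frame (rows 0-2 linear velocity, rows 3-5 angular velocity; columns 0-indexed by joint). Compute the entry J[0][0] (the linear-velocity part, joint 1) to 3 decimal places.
axis z_0 = ẑ; lever o_n−o_0 = (4.8998,2.3916,6.8640)
cross product → J_v[:, 0] = (-2.3916,4.8998,0.0000)
J_ω[:, 0] = z_0
entry J[0][0] = -2.3916

-2.392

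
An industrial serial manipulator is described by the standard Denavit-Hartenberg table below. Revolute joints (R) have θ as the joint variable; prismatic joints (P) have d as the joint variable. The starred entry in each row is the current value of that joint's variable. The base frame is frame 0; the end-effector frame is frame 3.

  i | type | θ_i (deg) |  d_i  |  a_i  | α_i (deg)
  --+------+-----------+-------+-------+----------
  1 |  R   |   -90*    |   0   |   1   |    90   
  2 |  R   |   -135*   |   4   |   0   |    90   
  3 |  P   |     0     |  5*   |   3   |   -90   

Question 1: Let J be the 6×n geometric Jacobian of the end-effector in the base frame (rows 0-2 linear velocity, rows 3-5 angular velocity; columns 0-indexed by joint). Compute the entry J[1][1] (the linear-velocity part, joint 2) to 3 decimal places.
1.414

axis z_1 = (-1.0000,-0.0000,0.0000); lever o_n−o_1 = (-4.0000,5.6569,1.4142)
cross product → J_v[:, 1] = (-0.0000,1.4142,-5.6569)
J_ω[:, 1] = z_1
entry J[1][1] = 1.4142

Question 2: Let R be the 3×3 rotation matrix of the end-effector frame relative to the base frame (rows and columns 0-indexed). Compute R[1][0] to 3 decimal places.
End-effector x-axis (col 0 of R) = (-0.0000,0.7071,-0.7071)
R[1][0] = 0.7071

0.707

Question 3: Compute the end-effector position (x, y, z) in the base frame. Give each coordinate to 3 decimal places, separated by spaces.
after link 1: o_1 = (0.0000, -1.0000, 0.0000)
after link 2: o_2 = (-4.0000, -1.0000, 0.0000)
after link 3: o_3 = (-4.0000, 4.6569, 1.4142)

-4.000 4.657 1.414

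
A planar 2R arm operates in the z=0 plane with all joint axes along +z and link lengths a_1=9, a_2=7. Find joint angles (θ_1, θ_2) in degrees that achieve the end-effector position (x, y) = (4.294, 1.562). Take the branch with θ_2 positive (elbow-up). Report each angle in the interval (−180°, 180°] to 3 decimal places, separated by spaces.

cos θ_2 = (20.8783−9²−7²)/(2·9·7) = -0.8660; θ_2 = 150.0023° (elbow-up)
β = atan2(1.5620,4.2940) = 19.9895°; ψ = atan2(3.4998,2.9377) = 49.9900°
θ_1 = β − ψ = -30.0005°

-30.001 150.002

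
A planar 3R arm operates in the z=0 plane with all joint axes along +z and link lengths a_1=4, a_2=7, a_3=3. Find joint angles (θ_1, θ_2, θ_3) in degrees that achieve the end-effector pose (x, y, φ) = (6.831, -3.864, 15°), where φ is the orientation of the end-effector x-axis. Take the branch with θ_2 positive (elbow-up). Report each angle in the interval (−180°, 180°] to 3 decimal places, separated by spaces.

-134.996 119.995 30.001

wrist centre = target − a_3·(cos φ, sin φ) = (3.9332, -4.6405)
cos θ_2 = (37.0041−4²−7²)/(2·4·7) = -0.4999; θ_2 = 119.9952° (elbow-up)
β = atan2(-4.6405,3.9332) = -49.7156°; ψ = atan2(6.0625,0.5005) = 85.2804°
θ_1 = β − ψ = -134.9960°
θ_3 = φ − θ_1 − θ_2 = 30.0009° (wrapped to (-180°,180°])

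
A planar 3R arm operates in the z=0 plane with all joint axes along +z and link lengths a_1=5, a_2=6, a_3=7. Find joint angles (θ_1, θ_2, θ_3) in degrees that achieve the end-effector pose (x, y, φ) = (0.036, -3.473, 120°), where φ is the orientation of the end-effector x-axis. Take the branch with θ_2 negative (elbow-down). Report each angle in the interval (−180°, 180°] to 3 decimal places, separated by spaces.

-44.994 -45.005 -150.001

wrist centre = target − a_3·(cos φ, sin φ) = (3.5360, -9.5352)
cos θ_2 = (103.4229−5²−6²)/(2·5·6) = 0.7070; θ_2 = -45.0047° (elbow-down)
β = atan2(-9.5352,3.5360) = -69.6533°; ψ = atan2(-4.2430,9.2423) = -24.6591°
θ_1 = β − ψ = -44.9942°
θ_3 = φ − θ_1 − θ_2 = -150.0011° (wrapped to (-180°,180°])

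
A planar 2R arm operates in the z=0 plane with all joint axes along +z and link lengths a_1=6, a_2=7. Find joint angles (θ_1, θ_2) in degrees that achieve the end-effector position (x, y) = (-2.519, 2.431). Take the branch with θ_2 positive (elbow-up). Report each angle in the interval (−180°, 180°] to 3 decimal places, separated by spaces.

cos θ_2 = (12.2551−6²−7²)/(2·6·7) = -0.8660; θ_2 = 149.9983° (elbow-up)
β = atan2(2.4310,-2.5190) = 136.0185°; ψ = atan2(3.5002,-0.0621) = 91.0160°
θ_1 = β − ψ = 45.0025°

45.002 149.998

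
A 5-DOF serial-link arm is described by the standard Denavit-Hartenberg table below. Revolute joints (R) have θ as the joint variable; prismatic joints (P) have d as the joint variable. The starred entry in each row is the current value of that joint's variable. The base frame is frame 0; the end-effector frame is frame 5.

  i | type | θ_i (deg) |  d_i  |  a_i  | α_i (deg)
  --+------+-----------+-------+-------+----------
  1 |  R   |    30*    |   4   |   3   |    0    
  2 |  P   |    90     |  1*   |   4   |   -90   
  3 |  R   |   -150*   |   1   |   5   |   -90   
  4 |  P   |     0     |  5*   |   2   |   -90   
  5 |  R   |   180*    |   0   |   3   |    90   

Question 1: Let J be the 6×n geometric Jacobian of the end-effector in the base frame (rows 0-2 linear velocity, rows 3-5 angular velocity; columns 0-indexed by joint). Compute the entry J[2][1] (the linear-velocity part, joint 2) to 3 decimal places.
prismatic axis z_1 = (0.0000,0.0000,1.0000)
J_v[:, 1] = z_1; J_ω[:, 1] = (0,0,0)
entry J[2][1] = 1.0000

1.000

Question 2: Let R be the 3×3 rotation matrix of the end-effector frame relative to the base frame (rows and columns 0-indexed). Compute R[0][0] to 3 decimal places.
-0.433

End-effector x-axis (col 0 of R) = (-0.4330,0.7500,-0.5000)
R[0][0] = -0.4330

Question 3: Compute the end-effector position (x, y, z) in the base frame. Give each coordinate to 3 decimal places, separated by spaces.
after link 1: o_1 = (2.5981, 1.5000, 4.0000)
after link 2: o_2 = (0.5981, 4.9641, 5.0000)
after link 3: o_3 = (1.8971, 0.7141, 7.5000)
after link 4: o_4 = (1.5131, 1.3792, 12.8301)
after link 5: o_5 = (0.2141, 3.6292, 11.3301)

0.214 3.629 11.330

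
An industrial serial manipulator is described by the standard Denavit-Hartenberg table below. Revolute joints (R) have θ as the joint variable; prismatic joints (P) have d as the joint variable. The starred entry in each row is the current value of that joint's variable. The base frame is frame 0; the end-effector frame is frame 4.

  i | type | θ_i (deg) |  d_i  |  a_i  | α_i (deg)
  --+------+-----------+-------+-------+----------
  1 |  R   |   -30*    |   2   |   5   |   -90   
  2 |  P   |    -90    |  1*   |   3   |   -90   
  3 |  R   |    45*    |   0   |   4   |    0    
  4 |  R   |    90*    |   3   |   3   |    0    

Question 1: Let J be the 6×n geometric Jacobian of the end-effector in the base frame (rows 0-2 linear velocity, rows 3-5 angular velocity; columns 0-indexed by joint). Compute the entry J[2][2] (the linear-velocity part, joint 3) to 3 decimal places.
-4.950

axis z_2 = (0.8660,-0.5000,-0.0000); lever o_n−o_2 = (0.1232,-5.7866,0.7071)
cross product → J_v[:, 2] = (-0.3536,-0.6124,-4.9497)
J_ω[:, 2] = z_2
entry J[2][2] = -4.9497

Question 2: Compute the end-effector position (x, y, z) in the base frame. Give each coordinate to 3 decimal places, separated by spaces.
after link 1: o_1 = (4.3301, -2.5000, 2.0000)
after link 2: o_2 = (4.8301, -1.6340, 5.0000)
after link 3: o_3 = (3.4159, -4.0835, 7.8284)
after link 4: o_4 = (4.9533, -7.4206, 5.7071)

4.953 -7.421 5.707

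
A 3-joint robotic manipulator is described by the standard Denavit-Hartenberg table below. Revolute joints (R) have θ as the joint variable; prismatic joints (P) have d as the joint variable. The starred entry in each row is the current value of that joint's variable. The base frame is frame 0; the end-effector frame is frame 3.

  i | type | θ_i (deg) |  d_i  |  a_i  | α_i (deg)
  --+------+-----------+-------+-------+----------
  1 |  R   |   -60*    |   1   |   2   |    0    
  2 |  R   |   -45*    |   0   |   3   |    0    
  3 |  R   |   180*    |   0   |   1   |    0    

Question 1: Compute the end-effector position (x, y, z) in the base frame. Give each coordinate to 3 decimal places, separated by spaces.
0.482 -3.664 1.000

after link 1: o_1 = (1.0000, -1.7321, 1.0000)
after link 2: o_2 = (0.2235, -4.6298, 1.0000)
after link 3: o_3 = (0.4824, -3.6639, 1.0000)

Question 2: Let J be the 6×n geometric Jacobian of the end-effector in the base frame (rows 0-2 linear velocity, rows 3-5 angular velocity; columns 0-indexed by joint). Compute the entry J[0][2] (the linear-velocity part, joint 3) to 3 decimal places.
-0.966

axis z_2 = (0.0000,0.0000,1.0000); lever o_n−o_2 = (0.2588,0.9659,0.0000)
cross product → J_v[:, 2] = (-0.9659,0.2588,0.0000)
J_ω[:, 2] = z_2
entry J[0][2] = -0.9659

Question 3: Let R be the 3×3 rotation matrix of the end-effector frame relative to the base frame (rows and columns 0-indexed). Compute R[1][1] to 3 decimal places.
End-effector y-axis (col 1 of R) = (-0.9659,0.2588,0.0000)
R[1][1] = 0.2588

0.259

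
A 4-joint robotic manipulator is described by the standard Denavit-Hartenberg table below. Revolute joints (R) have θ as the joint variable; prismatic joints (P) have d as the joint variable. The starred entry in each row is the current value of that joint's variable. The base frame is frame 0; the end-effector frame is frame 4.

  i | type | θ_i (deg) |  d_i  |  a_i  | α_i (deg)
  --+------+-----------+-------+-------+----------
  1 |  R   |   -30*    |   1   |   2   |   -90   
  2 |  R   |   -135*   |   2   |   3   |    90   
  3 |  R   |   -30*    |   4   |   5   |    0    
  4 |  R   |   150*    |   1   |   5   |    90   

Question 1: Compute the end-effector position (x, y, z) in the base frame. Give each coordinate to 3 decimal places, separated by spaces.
after link 1: o_1 = (1.7321, -1.0000, 1.0000)
after link 2: o_2 = (0.8949, 1.7927, 3.1213)
after link 3: o_3 = (-5.4562, 2.5728, 3.3548)
after link 4: o_4 = (-2.3726, 5.7925, 0.8799)

-2.373 5.792 0.880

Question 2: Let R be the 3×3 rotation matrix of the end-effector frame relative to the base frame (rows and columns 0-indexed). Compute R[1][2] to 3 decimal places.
End-effector z-axis (col 2 of R) = (-0.2803,0.7392,0.6124)
R[1][2] = 0.7392

0.739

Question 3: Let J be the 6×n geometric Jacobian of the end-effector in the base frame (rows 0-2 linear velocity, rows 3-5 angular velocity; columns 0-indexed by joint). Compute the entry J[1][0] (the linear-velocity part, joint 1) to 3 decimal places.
-2.373

axis z_0 = ẑ; lever o_n−o_0 = (-2.3726,5.7925,0.8799)
cross product → J_v[:, 0] = (-5.7925,-2.3726,0.0000)
J_ω[:, 0] = z_0
entry J[1][0] = -2.3726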